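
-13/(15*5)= -13/75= -0.17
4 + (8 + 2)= 14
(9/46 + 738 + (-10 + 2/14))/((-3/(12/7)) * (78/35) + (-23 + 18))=-1172625/14329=-81.84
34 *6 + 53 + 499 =756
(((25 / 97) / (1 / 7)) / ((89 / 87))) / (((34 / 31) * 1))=471975 / 293522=1.61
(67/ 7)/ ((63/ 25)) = 1675/ 441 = 3.80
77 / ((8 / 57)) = 4389 / 8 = 548.62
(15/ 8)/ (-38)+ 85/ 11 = 25675/ 3344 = 7.68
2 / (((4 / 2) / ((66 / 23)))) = 2.87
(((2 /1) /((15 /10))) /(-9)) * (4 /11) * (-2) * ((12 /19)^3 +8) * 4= 7244800 /2037123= 3.56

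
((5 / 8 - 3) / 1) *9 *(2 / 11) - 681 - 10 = -30575 / 44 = -694.89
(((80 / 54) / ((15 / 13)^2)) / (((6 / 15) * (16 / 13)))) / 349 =2197 / 339228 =0.01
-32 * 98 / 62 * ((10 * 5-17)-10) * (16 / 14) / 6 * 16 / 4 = -82432 / 93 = -886.37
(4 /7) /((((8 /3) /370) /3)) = 1665 /7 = 237.86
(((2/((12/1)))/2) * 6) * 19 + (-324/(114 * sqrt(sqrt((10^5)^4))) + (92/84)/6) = 579498299/59850000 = 9.68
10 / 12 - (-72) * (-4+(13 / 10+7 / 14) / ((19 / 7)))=-136469 / 570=-239.42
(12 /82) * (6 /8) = 9 /82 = 0.11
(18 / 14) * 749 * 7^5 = 16185141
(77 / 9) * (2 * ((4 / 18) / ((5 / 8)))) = 2464 / 405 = 6.08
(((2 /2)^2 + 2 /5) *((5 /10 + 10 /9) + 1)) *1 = 329 /90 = 3.66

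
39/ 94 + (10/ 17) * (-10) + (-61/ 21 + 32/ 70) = -1328071/ 167790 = -7.92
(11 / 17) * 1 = 11 / 17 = 0.65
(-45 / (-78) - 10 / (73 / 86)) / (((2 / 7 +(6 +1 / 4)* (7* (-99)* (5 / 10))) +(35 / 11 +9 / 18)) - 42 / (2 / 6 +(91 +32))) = 1211679700 / 233815847057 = 0.01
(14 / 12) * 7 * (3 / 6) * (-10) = -245 / 6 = -40.83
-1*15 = -15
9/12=3/4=0.75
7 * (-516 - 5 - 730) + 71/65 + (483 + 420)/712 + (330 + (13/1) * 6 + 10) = -385819673/46280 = -8336.64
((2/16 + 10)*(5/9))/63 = 5/56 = 0.09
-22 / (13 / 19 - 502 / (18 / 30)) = 1254 / 47651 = 0.03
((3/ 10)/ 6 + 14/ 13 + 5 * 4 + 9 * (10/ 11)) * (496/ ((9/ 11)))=3464684/ 195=17767.61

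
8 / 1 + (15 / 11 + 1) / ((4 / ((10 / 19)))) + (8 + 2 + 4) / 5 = 11611 / 1045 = 11.11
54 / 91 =0.59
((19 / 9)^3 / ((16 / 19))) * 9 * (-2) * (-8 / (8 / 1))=130321 / 648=201.11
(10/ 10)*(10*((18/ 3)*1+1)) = 70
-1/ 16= -0.06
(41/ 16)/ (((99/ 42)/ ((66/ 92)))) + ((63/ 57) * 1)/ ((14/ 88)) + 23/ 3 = 322903/ 20976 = 15.39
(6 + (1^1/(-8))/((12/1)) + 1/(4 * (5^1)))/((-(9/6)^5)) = -2899/3645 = -0.80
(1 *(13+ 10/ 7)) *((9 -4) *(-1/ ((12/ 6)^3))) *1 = -9.02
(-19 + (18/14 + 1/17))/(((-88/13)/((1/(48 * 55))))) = 2483/2513280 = 0.00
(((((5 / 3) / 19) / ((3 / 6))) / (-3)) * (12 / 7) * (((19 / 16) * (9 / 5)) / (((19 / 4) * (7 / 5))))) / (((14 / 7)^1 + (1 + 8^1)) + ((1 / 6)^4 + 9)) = -38880 / 24132451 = -0.00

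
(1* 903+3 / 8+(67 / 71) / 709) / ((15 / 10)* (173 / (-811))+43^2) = 295042196579 / 603777846004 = 0.49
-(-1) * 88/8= 11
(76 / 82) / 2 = 0.46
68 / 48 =17 / 12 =1.42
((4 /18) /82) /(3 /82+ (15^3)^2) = 2 /8406281277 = 0.00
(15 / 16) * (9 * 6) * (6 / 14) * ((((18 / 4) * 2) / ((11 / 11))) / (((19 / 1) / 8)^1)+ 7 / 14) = 198045 / 2128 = 93.07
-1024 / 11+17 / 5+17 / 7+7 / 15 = -100249 / 1155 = -86.80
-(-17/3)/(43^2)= 17/5547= 0.00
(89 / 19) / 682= 89 / 12958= 0.01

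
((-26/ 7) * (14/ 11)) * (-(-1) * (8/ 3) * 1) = -416/ 33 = -12.61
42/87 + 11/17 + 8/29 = 693/493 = 1.41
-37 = -37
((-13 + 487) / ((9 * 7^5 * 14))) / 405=79 / 142943535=0.00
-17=-17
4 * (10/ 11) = 40/ 11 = 3.64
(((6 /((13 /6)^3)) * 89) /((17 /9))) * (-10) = -10380960 /37349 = -277.94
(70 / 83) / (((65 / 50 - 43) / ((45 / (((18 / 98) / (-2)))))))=9.91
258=258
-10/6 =-5/3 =-1.67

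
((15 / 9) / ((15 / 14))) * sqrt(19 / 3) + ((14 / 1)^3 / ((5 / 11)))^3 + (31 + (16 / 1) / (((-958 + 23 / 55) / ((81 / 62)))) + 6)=14 * sqrt(57) / 27 + 44898377944040658333 / 204084625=219998826196.92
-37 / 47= -0.79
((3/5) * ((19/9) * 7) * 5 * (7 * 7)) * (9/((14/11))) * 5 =76807.50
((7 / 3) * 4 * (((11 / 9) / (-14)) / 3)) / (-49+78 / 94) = 0.01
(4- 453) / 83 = -449 / 83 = -5.41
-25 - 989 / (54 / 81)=-3017 / 2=-1508.50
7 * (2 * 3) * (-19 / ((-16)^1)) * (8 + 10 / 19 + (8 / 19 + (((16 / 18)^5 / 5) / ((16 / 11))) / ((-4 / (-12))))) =60055037 / 131220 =457.67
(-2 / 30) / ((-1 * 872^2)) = 1 / 11405760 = 0.00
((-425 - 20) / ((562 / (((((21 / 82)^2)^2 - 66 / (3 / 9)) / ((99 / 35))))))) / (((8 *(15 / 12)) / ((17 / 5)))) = 10534298571433 / 559003344064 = 18.84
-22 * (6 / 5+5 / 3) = -63.07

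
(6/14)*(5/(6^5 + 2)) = 0.00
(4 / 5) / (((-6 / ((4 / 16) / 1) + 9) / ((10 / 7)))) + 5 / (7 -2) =0.92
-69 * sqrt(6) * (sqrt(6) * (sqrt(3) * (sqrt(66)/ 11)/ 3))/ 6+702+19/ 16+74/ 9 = 102443/ 144-69 * sqrt(22)/ 11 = 681.99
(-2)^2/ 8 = 1/ 2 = 0.50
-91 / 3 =-30.33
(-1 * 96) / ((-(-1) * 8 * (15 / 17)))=-68 / 5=-13.60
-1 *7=-7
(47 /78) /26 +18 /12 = 3089 /2028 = 1.52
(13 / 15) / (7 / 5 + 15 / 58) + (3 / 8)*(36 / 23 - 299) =-2267381 / 20424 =-111.02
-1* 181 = -181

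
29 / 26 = 1.12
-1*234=-234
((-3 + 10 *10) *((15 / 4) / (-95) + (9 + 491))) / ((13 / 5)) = 18428545 / 988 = 18652.37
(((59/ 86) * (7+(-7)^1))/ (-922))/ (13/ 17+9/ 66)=0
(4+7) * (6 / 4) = 33 / 2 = 16.50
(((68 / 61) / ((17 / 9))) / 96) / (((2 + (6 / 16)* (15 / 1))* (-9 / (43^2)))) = -1849 / 11163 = -0.17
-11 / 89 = -0.12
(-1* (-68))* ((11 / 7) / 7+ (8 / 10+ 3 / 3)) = 33728 / 245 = 137.67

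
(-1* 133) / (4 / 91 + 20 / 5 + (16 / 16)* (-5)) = 12103 / 87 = 139.11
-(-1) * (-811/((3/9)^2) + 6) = -7293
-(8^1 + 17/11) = -105/11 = -9.55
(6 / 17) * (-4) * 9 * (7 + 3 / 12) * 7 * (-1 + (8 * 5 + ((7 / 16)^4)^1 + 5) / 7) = -1951838127 / 557056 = -3503.85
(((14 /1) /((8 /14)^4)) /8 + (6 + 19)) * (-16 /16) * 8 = -42407 /128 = -331.30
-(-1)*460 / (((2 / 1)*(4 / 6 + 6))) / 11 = 69 / 22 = 3.14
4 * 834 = 3336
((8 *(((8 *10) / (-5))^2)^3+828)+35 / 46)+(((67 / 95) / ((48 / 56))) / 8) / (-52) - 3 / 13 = 731995794850813 / 5453760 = 134218556.53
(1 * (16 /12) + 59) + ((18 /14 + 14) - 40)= 748 /21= 35.62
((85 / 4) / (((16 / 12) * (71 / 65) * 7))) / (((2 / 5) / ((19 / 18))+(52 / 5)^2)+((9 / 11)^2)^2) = 115270423125 / 6027201470192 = 0.02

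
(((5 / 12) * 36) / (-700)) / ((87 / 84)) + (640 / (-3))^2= 59391973 / 1305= 45511.09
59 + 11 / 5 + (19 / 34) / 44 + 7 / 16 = 922287 / 14960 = 61.65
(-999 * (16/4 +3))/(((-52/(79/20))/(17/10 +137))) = 73677.31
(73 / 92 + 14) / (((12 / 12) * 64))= 1361 / 5888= 0.23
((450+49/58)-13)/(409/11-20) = 93115/3654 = 25.48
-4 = -4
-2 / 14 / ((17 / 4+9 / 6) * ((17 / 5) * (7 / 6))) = -120 / 19159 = -0.01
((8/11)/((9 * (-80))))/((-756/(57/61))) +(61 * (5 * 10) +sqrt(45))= 3 * sqrt(5) +46415754019/15218280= 3056.71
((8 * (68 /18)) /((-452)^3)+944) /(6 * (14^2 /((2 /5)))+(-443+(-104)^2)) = 49035411631 /691534359396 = 0.07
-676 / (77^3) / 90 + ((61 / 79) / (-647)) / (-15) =13253869 / 210012941061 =0.00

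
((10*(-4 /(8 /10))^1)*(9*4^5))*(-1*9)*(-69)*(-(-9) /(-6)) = 429235200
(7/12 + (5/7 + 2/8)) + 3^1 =191/42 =4.55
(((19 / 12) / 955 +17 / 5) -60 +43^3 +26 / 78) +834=920063063 / 11460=80284.73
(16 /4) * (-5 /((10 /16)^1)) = -32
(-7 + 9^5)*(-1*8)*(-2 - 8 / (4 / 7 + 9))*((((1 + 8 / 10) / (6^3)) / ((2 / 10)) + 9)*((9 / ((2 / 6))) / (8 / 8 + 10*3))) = 706732740 / 67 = 10548249.85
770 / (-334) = -385 / 167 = -2.31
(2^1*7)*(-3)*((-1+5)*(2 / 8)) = -42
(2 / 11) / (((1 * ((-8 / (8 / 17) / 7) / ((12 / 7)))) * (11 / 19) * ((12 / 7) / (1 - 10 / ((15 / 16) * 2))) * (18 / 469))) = 810901 / 55539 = 14.60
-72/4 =-18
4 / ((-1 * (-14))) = 2 / 7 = 0.29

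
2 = 2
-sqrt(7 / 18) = -sqrt(14) / 6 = -0.62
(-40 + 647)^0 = 1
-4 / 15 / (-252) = 1 / 945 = 0.00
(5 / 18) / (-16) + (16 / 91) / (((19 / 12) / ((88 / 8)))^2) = 80125537 / 9461088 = 8.47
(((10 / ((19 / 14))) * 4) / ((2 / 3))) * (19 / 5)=168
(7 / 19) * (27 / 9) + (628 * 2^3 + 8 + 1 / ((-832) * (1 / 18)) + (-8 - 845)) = 33039381 / 7904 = 4180.08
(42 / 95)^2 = 1764 / 9025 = 0.20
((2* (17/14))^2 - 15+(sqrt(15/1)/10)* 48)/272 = -223/6664+3* sqrt(15)/170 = 0.03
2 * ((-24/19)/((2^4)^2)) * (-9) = 27/304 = 0.09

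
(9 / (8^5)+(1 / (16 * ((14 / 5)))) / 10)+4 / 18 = 463927 / 2064384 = 0.22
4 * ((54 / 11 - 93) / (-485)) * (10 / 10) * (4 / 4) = 3876 / 5335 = 0.73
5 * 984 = 4920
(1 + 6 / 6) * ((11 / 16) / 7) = 11 / 56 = 0.20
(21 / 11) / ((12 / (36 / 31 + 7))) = 161 / 124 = 1.30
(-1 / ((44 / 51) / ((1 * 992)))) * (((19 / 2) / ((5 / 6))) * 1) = -720936 / 55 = -13107.93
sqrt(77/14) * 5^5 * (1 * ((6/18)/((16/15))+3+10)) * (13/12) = 2884375 * sqrt(22)/128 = 105694.67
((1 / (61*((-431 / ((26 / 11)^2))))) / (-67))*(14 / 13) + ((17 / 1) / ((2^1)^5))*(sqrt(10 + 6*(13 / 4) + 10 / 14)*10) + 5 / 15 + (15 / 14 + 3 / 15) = 71828716049 / 44759638770 + 255*sqrt(658) / 224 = 30.81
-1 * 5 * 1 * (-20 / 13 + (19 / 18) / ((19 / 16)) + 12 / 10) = -322 / 117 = -2.75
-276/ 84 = -3.29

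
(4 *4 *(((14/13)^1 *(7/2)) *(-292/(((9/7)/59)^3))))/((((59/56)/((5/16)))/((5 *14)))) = -334836771774400/9477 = -35331515434.67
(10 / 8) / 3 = 5 / 12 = 0.42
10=10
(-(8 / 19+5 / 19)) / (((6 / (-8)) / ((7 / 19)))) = 364 / 1083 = 0.34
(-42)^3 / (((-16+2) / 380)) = 2010960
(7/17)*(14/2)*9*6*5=13230/17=778.24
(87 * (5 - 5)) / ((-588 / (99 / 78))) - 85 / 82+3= 161 / 82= 1.96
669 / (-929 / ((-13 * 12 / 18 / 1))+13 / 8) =69576 / 11317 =6.15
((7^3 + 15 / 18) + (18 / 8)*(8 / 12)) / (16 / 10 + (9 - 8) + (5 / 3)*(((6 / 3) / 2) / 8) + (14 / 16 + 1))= 20720 / 281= 73.74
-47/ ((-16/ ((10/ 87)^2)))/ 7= 1175/ 211932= 0.01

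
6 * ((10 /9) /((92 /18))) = 30 /23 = 1.30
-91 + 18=-73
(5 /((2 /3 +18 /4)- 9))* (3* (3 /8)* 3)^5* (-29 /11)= 6241774545 /4145152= 1505.80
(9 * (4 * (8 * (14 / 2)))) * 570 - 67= 1149053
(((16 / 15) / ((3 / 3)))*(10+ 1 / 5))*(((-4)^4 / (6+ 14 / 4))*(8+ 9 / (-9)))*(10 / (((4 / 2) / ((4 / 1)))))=3899392 / 95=41046.23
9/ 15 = 3/ 5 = 0.60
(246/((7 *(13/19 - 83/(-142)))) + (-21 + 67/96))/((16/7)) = 5671993/1752576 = 3.24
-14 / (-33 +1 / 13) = 91 / 214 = 0.43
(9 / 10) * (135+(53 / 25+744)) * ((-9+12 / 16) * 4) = -3271158 / 125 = -26169.26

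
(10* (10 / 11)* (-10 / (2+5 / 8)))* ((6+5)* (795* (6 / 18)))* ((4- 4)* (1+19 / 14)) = 0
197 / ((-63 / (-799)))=157403 / 63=2498.46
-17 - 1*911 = -928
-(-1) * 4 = 4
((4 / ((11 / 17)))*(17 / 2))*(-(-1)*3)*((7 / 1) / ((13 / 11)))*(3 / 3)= 12138 / 13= 933.69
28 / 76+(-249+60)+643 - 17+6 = 8424 / 19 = 443.37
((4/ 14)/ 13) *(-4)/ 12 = -2/ 273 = -0.01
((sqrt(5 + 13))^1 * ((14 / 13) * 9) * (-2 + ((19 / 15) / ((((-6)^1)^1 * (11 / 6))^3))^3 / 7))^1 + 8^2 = 64 - 222826056813218 * sqrt(2) / 3831664997875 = -18.24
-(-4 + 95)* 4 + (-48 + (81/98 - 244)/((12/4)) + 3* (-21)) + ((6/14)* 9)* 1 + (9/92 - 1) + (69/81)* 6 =-22233121/40572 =-547.99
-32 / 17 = -1.88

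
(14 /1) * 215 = 3010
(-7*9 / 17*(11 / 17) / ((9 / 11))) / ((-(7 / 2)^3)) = 968 / 14161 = 0.07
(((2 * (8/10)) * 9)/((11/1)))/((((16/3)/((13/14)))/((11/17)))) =351/2380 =0.15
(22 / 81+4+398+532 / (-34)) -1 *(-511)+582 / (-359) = 442932997 / 494343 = 896.00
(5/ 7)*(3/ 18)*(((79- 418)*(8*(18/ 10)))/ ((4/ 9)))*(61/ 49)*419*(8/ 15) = -623844072/ 1715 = -363757.48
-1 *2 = -2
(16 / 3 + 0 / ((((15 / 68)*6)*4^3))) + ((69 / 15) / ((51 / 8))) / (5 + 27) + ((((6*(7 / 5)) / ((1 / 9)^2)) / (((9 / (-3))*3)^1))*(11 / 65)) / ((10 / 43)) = -5487171 / 110500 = -49.66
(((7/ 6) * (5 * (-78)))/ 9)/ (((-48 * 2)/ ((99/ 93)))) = 5005/ 8928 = 0.56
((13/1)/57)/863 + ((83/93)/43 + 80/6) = 875666320/65571603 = 13.35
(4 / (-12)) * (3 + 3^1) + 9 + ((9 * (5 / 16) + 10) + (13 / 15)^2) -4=59629 / 3600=16.56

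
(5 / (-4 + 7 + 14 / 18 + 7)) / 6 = 15 / 194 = 0.08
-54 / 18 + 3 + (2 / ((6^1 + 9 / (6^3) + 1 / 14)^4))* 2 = 3186376704 / 1112453263441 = 0.00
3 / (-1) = -3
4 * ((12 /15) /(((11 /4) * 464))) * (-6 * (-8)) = 192 /1595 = 0.12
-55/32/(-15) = 11/96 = 0.11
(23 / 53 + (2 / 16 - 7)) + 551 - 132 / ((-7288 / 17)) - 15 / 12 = 209979625 / 386264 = 543.62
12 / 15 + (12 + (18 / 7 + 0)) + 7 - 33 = -372 / 35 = -10.63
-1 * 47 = -47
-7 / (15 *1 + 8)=-7 / 23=-0.30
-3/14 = -0.21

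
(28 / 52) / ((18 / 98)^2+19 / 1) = 16807 / 594100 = 0.03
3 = 3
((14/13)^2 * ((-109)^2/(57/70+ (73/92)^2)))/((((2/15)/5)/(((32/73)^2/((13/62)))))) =1642387685793792000/5007888224807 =327960.13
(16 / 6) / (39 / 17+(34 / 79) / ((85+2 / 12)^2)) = 2805484024 / 2413603827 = 1.16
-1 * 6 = -6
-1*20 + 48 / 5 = -52 / 5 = -10.40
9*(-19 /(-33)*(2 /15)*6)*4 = 16.58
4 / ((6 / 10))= 20 / 3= 6.67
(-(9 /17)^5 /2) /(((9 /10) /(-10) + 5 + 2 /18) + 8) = -26572050 /16639304183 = -0.00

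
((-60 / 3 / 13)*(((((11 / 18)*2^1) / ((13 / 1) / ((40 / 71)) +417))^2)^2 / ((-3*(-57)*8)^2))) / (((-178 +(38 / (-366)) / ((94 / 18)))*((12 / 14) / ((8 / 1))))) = 940256732800000 / 366665308525581397022783262378897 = 0.00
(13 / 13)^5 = 1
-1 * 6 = -6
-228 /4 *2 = -114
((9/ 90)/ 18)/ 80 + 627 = 9028801/ 14400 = 627.00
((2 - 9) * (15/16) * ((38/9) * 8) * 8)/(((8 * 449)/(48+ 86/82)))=-1337315/55227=-24.21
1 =1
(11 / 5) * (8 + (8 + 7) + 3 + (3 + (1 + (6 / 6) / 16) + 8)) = 6699 / 80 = 83.74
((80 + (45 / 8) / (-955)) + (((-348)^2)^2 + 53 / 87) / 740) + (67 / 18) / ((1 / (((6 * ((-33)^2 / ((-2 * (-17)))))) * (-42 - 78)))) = 1650042801004739 / 83616744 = 19733401.73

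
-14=-14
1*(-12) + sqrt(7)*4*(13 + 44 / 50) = -12 + 1388*sqrt(7) / 25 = 134.89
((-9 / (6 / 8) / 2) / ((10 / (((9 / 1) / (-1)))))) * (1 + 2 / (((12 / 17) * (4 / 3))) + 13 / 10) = 4779 / 200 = 23.90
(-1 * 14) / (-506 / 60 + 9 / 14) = 1.80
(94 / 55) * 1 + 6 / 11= 124 / 55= 2.25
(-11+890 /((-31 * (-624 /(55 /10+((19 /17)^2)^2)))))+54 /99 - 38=-65796759889 /1367071728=-48.13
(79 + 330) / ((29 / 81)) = 33129 / 29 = 1142.38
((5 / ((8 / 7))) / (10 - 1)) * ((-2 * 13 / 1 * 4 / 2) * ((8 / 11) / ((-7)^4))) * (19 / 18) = -2470 / 305613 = -0.01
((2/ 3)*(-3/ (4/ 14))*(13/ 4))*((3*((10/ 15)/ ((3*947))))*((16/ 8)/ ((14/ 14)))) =-91/ 2841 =-0.03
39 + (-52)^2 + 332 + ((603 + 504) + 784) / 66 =204841 / 66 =3103.65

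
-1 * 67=-67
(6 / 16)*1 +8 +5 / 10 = 71 / 8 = 8.88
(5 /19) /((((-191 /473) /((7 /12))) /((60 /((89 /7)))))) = -579425 /322981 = -1.79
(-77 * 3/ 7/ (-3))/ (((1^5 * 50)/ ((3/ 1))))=33/ 50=0.66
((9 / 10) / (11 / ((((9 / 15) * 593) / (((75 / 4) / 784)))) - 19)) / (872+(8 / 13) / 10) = -27197352 / 500688879227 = -0.00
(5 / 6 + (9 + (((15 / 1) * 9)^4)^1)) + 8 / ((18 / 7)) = 5978711483 / 18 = 332150637.94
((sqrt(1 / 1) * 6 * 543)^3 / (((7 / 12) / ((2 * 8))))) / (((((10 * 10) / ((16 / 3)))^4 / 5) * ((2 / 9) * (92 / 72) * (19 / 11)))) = 18697654008152064 / 238984375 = 78237976.89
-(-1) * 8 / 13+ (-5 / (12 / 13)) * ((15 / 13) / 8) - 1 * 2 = -901 / 416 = -2.17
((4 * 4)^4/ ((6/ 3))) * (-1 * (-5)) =163840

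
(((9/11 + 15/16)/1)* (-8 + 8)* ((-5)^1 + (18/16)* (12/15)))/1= 0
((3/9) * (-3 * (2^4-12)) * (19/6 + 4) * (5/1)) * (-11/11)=430/3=143.33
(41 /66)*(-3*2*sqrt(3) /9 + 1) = -0.10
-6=-6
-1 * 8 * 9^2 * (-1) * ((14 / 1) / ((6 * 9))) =168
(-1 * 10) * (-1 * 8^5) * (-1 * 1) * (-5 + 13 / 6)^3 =7453202.96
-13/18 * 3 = -13/6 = -2.17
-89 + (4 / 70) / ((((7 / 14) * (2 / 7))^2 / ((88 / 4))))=-137 / 5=-27.40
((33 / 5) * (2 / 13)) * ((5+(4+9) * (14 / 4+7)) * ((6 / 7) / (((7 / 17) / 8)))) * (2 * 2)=30482496 / 3185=9570.64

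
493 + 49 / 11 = 5472 / 11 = 497.45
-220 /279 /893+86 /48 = 3569347 /1993176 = 1.79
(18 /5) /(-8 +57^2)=18 /16205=0.00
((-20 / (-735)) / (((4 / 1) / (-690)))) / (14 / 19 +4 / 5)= -10925 / 3577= -3.05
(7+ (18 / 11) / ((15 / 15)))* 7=665 / 11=60.45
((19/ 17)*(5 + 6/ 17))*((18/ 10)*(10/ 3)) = 10374/ 289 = 35.90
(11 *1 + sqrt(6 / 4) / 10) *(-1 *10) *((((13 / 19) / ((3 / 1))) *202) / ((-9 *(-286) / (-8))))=404 *sqrt(6) / 5643 + 8080 / 513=15.93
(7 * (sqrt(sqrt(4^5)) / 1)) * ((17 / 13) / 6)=8.63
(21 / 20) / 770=3 / 2200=0.00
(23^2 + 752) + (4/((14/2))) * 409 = 10603/7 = 1514.71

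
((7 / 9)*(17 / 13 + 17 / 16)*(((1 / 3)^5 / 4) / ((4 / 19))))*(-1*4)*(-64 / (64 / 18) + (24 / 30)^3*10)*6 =10556609 / 3790800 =2.78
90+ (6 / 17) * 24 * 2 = 1818 / 17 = 106.94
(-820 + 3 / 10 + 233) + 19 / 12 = -35107 / 60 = -585.12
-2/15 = -0.13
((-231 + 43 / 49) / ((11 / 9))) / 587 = -101484 / 316393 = -0.32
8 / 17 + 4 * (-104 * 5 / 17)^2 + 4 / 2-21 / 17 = 1081957 / 289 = 3743.80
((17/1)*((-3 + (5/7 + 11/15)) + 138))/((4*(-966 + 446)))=-243559/218400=-1.12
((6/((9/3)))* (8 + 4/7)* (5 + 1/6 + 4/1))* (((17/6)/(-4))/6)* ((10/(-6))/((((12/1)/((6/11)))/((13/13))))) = 2125/1512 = 1.41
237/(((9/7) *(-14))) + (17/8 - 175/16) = -21.98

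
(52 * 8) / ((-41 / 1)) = -416 / 41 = -10.15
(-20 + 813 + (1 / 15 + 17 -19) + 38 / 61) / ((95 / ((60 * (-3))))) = -8692752 / 5795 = -1500.04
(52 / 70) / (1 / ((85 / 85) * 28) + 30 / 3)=104 / 1405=0.07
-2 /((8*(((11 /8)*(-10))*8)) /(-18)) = -9 /220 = -0.04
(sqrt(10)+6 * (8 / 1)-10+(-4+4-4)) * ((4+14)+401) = 419 * sqrt(10)+14246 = 15570.99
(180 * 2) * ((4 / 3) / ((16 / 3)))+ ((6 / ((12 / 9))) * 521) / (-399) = 84.12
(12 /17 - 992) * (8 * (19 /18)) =-1280752 /153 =-8370.93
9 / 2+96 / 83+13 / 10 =2887 / 415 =6.96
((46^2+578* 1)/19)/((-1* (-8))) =1347/76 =17.72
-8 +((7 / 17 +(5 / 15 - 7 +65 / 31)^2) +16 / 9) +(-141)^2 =19896.07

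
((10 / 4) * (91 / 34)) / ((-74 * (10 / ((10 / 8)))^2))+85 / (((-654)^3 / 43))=-16056566945 / 11260660483584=-0.00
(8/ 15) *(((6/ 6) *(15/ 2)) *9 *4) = 144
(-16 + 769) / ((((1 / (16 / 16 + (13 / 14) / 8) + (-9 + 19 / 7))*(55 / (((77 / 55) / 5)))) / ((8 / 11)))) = -24598 / 47553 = -0.52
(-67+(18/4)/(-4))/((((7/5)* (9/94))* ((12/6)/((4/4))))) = -254.12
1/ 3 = 0.33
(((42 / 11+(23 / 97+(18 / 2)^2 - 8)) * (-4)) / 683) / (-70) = 164436 / 25506635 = 0.01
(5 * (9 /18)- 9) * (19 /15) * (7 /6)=-1729 /180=-9.61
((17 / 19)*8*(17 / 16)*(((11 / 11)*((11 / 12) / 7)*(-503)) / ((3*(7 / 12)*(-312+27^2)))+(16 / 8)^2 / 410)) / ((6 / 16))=-1169487052 / 716278815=-1.63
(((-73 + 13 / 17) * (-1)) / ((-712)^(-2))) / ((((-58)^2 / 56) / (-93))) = -810530456064 / 14297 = -56692344.97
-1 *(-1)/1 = 1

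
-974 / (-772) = 487 / 386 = 1.26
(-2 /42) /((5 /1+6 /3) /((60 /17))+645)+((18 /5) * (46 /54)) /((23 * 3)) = 0.04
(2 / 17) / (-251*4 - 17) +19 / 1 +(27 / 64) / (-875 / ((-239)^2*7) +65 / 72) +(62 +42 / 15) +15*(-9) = -50.73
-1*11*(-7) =77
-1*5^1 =-5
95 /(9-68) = -1.61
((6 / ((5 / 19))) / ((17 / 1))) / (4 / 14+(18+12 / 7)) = 57 / 850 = 0.07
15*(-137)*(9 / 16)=-18495 / 16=-1155.94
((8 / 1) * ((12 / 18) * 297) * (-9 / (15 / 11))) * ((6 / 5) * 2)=-627264 / 25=-25090.56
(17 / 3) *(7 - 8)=-17 / 3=-5.67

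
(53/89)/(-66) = -53/5874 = -0.01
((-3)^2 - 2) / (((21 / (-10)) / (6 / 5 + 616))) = -6172 / 3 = -2057.33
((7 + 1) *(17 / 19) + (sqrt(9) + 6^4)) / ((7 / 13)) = 322621 / 133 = 2425.72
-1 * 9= -9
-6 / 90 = -1 / 15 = -0.07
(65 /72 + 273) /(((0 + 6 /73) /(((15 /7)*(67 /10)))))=96455411 /2016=47844.95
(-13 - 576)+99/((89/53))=-47174/89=-530.04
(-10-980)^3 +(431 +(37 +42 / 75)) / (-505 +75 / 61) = -372716103732277 / 384125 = -970299000.93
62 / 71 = 0.87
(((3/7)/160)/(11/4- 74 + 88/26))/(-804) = 13/264816160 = 0.00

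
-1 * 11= -11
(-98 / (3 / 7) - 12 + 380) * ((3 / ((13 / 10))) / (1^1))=4180 / 13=321.54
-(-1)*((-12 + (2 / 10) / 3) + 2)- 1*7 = -254 / 15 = -16.93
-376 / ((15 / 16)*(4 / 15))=-1504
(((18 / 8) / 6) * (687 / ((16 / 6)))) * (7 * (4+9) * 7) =3938571 / 64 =61540.17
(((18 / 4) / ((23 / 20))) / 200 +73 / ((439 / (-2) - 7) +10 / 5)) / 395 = -63119 / 81583300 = -0.00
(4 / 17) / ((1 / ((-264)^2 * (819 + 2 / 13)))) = 2968770816 / 221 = 13433352.11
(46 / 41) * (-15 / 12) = -115 / 82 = -1.40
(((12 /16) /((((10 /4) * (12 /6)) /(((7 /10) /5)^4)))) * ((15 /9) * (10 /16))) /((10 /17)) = 40817 /400000000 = 0.00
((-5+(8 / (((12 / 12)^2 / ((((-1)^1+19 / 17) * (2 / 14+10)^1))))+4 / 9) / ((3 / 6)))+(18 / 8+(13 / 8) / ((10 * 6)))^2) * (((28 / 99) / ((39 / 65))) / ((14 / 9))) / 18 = 16755007 / 49351680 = 0.34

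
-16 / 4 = -4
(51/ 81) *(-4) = -68/ 27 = -2.52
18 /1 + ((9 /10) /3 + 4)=223 /10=22.30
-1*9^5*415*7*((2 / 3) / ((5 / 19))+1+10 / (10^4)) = -606270156.34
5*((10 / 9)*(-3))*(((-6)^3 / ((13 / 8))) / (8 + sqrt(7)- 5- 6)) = -43200 / 13- 14400*sqrt(7) / 13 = -6253.76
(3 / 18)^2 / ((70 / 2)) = 1 / 1260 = 0.00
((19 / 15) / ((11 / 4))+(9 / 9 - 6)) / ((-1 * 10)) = 749 / 1650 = 0.45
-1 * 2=-2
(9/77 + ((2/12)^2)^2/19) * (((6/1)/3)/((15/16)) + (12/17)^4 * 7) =67200025546/148462335945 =0.45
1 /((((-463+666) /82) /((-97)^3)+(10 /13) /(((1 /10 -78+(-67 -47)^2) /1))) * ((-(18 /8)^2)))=-2010902584426528 /578583805221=-3475.56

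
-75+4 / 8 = -149 / 2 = -74.50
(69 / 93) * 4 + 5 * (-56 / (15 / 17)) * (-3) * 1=29604 / 31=954.97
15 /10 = 3 /2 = 1.50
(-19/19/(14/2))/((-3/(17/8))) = 17/168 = 0.10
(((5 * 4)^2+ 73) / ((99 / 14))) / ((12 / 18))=301 / 3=100.33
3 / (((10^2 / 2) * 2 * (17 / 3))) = 9 / 1700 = 0.01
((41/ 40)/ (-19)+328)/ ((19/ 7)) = 1744673/ 14440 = 120.82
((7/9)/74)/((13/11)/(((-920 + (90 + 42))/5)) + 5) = 0.00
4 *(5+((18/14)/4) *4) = 176/7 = 25.14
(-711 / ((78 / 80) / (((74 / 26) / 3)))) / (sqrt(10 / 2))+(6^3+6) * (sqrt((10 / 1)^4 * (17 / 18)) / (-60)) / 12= -23384 * sqrt(5) / 169 - 185 * sqrt(34) / 36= -339.36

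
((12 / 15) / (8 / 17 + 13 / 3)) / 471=68 / 192325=0.00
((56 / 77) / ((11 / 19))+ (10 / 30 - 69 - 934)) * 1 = -363512 / 363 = -1001.41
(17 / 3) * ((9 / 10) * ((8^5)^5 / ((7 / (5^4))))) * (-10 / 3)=-401401151043919843164160000 / 7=-57343021577702834737737140.00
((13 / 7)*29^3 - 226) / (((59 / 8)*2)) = 1261900 / 413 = 3055.45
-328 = -328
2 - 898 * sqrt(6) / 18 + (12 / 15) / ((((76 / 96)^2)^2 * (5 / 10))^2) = 1931040657226 / 84917815205 - 449 * sqrt(6) / 9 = -99.46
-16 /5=-3.20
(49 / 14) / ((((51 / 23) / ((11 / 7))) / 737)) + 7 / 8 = 746201 / 408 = 1828.92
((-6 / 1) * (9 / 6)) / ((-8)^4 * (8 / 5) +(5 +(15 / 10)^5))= -0.00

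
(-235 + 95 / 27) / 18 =-3125 / 243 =-12.86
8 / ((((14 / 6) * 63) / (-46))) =-2.50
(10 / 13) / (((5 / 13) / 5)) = 10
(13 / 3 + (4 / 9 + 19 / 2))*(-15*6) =-1285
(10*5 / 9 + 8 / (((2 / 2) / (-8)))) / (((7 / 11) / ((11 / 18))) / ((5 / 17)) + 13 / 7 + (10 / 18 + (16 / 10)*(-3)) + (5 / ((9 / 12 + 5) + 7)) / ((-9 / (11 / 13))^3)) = -10108679215635 / 199402642589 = -50.69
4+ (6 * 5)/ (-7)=-2/ 7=-0.29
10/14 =5/7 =0.71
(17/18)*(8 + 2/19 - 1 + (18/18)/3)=3604/513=7.03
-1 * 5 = -5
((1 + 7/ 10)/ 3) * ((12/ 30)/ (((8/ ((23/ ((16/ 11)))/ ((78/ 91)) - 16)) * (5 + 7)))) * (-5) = -0.03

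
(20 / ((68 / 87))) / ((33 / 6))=870 / 187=4.65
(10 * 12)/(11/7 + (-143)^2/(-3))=-252/14311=-0.02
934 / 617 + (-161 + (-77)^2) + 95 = 3618405 / 617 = 5864.51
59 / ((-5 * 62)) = -59 / 310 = -0.19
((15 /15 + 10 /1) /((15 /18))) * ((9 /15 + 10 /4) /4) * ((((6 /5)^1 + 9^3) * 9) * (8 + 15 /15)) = 302532813 /500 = 605065.63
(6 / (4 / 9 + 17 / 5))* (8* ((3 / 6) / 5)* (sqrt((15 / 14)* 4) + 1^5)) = 216 / 173 + 216* sqrt(210) / 1211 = 3.83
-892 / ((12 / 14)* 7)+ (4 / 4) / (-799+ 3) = -355019 / 2388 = -148.67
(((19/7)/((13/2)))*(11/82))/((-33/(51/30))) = -323/111930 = -0.00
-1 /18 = -0.06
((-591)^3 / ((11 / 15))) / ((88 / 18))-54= -27867410721 / 484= -57577294.88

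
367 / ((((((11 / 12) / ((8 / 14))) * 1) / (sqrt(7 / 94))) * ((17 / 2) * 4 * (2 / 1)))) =2202 * sqrt(658) / 61523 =0.92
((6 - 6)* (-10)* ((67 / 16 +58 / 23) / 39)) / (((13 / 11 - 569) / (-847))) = 0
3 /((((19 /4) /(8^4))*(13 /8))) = 1591.97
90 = 90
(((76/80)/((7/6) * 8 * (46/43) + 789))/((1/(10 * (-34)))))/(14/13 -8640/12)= 541671/963282874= 0.00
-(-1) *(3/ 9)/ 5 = 1/ 15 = 0.07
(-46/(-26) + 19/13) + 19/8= 5.61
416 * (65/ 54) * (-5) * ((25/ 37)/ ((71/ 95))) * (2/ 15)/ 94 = -32110000/ 10000989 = -3.21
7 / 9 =0.78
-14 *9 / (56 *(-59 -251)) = 9 / 1240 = 0.01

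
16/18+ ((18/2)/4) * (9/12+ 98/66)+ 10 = 25213/1584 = 15.92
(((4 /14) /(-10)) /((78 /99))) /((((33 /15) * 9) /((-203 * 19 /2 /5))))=551 /780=0.71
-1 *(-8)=8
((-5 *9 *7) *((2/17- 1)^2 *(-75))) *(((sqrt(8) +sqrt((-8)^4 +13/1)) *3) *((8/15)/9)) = 1890000 *sqrt(2)/289 +945000 *sqrt(4109)/289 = 218853.86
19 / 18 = 1.06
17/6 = 2.83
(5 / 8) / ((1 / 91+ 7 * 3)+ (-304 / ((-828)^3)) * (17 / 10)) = 20178665325 / 678357974033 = 0.03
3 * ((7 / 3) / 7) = 1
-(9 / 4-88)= 343 / 4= 85.75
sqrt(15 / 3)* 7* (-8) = -56* sqrt(5) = -125.22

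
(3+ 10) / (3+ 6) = 13 / 9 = 1.44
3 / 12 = 1 / 4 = 0.25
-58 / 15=-3.87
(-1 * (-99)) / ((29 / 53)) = 5247 / 29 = 180.93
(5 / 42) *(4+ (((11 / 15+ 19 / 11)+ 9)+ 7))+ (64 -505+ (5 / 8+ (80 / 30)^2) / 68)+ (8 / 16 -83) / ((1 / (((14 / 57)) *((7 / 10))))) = -360049757 / 795872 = -452.40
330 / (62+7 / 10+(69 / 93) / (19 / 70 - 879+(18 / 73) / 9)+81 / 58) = 3330241643025 / 646830890366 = 5.15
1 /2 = 0.50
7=7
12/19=0.63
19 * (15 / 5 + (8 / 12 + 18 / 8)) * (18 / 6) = 1349 / 4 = 337.25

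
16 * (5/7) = 80/7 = 11.43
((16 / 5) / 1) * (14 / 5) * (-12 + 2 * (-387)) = -176064 / 25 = -7042.56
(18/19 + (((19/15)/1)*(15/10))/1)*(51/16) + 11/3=116213/9120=12.74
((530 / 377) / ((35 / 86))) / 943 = 9116 / 2488577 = 0.00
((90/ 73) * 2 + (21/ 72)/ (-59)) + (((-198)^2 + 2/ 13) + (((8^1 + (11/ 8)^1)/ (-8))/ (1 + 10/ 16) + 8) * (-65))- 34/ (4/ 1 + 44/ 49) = 86733525939/ 2239640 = 38726.55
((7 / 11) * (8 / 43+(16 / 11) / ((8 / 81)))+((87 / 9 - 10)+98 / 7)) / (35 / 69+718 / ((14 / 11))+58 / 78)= 0.04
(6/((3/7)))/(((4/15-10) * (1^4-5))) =105/292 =0.36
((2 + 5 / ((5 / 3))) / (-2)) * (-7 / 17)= 35 / 34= 1.03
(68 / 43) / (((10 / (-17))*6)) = -289 / 645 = -0.45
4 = 4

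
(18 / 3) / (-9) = -0.67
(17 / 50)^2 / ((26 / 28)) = 2023 / 16250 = 0.12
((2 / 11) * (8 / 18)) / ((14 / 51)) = 68 / 231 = 0.29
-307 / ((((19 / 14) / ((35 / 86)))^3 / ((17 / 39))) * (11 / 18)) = -460507598250 / 77983407359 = -5.91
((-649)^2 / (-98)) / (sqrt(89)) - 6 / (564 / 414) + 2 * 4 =169 / 47 - 421201 * sqrt(89) / 8722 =-451.99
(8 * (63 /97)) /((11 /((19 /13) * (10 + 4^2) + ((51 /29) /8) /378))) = 17.95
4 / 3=1.33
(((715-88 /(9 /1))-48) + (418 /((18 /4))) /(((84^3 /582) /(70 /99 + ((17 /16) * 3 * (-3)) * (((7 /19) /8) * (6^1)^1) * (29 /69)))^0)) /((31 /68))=459068 /279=1645.41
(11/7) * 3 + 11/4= 7.46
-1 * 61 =-61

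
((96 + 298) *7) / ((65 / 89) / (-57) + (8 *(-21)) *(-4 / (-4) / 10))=-69956670 / 426457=-164.04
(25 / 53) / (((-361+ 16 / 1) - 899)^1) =-25 / 65932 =-0.00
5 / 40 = 1 / 8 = 0.12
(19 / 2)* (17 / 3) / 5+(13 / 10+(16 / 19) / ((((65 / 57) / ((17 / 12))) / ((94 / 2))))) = 11941 / 195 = 61.24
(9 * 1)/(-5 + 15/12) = -12/5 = -2.40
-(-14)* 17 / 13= 238 / 13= 18.31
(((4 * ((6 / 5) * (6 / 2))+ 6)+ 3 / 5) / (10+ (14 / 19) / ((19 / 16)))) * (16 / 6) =10108 / 1917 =5.27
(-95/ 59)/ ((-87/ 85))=8075/ 5133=1.57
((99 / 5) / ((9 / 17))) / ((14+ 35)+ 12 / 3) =187 / 265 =0.71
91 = 91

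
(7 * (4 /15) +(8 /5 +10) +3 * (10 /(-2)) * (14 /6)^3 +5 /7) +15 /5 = -54613 /315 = -173.37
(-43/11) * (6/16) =-129/88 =-1.47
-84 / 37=-2.27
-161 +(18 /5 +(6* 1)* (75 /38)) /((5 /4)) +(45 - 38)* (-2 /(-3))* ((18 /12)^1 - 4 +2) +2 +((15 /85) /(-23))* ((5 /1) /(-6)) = -148.97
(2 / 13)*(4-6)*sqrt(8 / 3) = -8*sqrt(6) / 39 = -0.50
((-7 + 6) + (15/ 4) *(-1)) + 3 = -7/ 4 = -1.75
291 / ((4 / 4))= 291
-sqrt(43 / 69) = -sqrt(2967) / 69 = -0.79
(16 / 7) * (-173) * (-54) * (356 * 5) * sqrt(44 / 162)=29562240 * sqrt(22) / 7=19808456.63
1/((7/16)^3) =4096/343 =11.94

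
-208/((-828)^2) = -13/42849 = -0.00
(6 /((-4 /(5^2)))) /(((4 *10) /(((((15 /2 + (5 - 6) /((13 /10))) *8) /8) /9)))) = -875 /1248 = -0.70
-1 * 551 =-551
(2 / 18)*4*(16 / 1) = 64 / 9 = 7.11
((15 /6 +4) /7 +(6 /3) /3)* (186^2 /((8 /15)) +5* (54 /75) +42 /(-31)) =64159267 /620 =103482.69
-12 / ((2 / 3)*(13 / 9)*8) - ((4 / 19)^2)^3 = -3810929353 / 2446385812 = -1.56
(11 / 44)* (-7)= -7 / 4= -1.75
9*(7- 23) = -144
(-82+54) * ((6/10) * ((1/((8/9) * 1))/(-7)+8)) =-1317/10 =-131.70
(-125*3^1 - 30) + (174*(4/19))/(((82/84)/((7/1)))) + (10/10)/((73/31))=-8069434/56867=-141.90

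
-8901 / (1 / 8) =-71208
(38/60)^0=1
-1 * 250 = -250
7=7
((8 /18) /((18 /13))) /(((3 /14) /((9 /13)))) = 28 /27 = 1.04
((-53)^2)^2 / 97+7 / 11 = 86795970 / 1067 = 81345.80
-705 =-705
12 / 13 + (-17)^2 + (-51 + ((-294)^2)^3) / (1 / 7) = 58765897704136024 / 13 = 4520453669548924.92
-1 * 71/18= -71/18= -3.94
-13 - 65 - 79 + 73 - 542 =-626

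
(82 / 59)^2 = 6724 / 3481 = 1.93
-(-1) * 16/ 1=16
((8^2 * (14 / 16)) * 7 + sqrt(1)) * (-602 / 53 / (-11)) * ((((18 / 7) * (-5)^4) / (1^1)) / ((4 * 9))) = 10561875 / 583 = 18116.42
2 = 2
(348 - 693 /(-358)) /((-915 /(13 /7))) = -542867 /764330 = -0.71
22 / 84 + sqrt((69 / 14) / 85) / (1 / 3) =11 / 42 + 3*sqrt(82110) / 1190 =0.98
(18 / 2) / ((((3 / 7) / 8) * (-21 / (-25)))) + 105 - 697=-392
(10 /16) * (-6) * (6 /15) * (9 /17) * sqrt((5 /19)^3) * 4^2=-1080 * sqrt(95) /6137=-1.72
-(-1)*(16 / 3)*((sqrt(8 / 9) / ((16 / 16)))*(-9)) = -32*sqrt(2) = -45.25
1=1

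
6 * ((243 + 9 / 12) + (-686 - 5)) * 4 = -10734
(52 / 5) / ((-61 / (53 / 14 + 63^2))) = -1446094 / 2135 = -677.33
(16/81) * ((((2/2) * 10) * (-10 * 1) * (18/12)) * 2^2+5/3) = -28720/243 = -118.19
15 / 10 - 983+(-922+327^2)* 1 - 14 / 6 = 630139 / 6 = 105023.17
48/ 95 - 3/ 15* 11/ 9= 223/ 855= 0.26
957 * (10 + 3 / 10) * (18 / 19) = 887139 / 95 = 9338.31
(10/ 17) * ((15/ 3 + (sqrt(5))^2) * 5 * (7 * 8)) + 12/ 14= 1647.92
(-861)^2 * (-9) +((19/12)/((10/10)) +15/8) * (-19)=-160126913/24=-6671954.71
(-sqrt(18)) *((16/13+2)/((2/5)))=-315 *sqrt(2)/13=-34.27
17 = 17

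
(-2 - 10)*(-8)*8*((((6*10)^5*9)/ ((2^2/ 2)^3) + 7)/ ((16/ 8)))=335923202688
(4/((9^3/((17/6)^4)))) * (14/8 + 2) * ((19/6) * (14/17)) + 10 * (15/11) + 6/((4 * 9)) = 179388299/10392624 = 17.26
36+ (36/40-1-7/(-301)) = 15447/430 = 35.92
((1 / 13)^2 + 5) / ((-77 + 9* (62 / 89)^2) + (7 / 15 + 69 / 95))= -381966462 / 5451039061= -0.07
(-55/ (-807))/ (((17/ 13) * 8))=715/ 109752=0.01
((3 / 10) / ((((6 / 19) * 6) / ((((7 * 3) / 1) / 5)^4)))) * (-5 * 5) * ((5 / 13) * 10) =-1231713 / 260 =-4737.36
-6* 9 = -54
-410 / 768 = -205 / 384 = -0.53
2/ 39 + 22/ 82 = 511/ 1599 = 0.32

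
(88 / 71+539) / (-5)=-108.05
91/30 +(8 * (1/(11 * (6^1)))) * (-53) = -373/110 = -3.39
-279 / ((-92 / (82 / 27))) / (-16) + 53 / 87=2149 / 64032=0.03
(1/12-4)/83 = -47/996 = -0.05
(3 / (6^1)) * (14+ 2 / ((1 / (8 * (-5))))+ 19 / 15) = -971 / 30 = -32.37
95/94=1.01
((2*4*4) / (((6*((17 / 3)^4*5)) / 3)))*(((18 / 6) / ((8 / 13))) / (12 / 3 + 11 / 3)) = 18954 / 9604915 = 0.00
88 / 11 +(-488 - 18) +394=-104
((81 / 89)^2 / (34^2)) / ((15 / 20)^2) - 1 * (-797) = 797.00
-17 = -17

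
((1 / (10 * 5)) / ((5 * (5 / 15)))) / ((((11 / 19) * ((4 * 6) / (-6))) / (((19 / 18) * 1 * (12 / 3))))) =-0.02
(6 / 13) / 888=1 / 1924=0.00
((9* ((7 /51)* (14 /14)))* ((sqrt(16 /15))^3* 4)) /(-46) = -0.12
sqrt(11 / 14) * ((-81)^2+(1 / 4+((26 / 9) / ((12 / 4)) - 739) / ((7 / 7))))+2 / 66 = 1 / 33+628907 * sqrt(154) / 1512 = 5161.76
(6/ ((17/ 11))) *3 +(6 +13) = 521/ 17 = 30.65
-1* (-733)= 733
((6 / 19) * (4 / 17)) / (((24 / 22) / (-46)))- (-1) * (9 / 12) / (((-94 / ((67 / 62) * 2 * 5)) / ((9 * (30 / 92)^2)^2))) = -54146622246007 / 16857120364928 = -3.21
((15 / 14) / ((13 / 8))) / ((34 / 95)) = 2850 / 1547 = 1.84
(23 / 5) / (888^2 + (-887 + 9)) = 23 / 3938330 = 0.00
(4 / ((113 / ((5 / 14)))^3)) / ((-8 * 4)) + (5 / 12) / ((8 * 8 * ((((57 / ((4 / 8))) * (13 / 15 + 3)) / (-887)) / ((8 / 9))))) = -10974714373675 / 942442327483776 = -0.01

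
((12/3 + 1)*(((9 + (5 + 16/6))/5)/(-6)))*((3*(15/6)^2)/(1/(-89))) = 55625/12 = 4635.42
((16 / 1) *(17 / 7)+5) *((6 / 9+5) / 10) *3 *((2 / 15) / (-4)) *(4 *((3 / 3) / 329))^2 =-0.00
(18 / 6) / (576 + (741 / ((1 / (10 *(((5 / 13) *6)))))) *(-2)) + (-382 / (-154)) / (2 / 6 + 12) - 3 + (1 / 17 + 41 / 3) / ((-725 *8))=-14699781979 / 5247424952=-2.80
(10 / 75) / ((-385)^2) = 2 / 2223375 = 0.00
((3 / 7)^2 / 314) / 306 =0.00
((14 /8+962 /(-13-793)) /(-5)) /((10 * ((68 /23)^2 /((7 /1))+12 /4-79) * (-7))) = -12167 /572061600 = -0.00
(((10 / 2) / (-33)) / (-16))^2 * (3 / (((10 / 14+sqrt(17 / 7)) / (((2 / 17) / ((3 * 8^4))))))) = -875 / 912377511936+175 * sqrt(119) / 912377511936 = 0.00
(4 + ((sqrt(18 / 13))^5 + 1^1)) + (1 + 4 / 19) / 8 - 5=23 / 152 + 972 * sqrt(26) / 2197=2.41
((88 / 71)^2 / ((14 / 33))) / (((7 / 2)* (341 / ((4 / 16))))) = 5808 / 7657279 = 0.00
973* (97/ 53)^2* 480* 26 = 114253863360/ 2809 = 40674212.66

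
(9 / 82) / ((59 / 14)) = 63 / 2419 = 0.03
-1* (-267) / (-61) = -267 / 61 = -4.38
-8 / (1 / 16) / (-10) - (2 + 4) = 6.80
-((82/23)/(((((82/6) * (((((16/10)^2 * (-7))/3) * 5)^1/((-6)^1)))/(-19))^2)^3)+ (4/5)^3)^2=-116798219187249382673203325013144106990192325378521/442619449738747047809753151434169616678518784000000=-0.26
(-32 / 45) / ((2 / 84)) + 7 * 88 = 8792 / 15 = 586.13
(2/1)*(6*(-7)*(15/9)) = -140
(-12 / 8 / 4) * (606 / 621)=-101 / 276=-0.37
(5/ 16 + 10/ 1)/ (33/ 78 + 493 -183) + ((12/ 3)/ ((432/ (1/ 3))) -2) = -10270129/ 5230008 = -1.96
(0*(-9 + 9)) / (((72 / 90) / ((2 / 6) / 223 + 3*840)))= 0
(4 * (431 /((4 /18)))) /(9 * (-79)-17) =-3879 /364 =-10.66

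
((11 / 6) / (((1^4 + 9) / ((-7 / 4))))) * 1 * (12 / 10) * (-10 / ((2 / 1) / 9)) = 693 / 40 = 17.32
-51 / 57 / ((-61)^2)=-17 / 70699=-0.00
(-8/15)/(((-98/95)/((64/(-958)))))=-2432/70413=-0.03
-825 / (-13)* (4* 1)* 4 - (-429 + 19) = 1425.38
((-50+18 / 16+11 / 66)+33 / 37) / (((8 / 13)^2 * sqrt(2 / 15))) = -345.79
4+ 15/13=67/13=5.15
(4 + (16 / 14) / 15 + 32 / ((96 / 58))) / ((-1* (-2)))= 1229 / 105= 11.70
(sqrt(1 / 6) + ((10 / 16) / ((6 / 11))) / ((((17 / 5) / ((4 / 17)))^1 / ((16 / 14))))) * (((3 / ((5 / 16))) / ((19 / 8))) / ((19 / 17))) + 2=1088 * sqrt(6) / 1805 + 99998 / 42959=3.80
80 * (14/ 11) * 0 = 0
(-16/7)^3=-4096/343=-11.94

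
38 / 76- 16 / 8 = -3 / 2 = -1.50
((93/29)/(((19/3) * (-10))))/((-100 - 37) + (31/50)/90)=125550/339674419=0.00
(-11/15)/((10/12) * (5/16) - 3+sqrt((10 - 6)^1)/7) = 2464/8245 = 0.30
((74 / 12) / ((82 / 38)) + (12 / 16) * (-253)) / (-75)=2.49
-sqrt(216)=-6*sqrt(6)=-14.70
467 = 467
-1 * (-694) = 694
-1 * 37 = -37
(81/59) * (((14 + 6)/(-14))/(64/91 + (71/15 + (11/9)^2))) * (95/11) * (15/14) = -3038563125/1160382146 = -2.62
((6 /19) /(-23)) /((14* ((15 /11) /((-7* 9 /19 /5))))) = 99 /207575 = 0.00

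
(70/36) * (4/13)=70/117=0.60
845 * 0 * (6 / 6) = 0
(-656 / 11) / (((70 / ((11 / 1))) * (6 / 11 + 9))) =-3608 / 3675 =-0.98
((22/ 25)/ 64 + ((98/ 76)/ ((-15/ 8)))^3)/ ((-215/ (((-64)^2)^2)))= 120984456134656/ 4977061875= 24308.41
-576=-576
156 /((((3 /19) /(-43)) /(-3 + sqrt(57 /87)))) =127452-42484 * sqrt(551) /29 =93064.29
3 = 3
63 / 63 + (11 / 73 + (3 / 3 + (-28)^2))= 786.15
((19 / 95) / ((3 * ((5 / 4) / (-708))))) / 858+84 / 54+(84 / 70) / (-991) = 48157684 / 31885425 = 1.51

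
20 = 20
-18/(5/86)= -1548/5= -309.60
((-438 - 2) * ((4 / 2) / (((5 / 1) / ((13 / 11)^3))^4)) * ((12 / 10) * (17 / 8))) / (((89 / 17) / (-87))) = 7029405050814477396 / 15870461677736875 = 442.92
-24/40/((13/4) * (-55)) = 12/3575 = 0.00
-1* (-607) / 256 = 607 / 256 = 2.37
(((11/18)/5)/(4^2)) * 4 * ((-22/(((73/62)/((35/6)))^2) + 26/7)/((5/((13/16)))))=-804579061/302154300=-2.66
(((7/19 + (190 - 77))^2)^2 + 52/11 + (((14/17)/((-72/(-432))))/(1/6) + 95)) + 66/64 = 128817457626566891/779840864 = 165184287.68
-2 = -2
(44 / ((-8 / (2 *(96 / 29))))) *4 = -4224 / 29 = -145.66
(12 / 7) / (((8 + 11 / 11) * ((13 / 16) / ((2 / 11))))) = 128 / 3003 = 0.04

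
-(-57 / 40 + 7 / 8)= 11 / 20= 0.55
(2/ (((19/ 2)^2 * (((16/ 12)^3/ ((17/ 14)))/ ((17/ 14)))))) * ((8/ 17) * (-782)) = -179469/ 35378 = -5.07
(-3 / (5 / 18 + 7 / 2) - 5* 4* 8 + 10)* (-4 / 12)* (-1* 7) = -11963 / 34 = -351.85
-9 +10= 1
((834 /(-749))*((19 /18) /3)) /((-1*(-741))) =-139 /262899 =-0.00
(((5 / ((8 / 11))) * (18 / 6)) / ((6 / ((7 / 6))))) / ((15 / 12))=77 / 24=3.21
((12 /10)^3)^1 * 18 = 31.10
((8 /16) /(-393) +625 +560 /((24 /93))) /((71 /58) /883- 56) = -56255224483 /1127089809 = -49.91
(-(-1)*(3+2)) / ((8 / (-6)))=-3.75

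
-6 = -6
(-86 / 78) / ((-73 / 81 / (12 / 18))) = 774 / 949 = 0.82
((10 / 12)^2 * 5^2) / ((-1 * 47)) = -625 / 1692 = -0.37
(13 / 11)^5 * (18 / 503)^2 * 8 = 962391456 / 40747352459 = 0.02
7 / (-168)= -1 / 24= -0.04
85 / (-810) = -17 / 162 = -0.10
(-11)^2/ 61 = 121/ 61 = 1.98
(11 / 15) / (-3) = -11 / 45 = -0.24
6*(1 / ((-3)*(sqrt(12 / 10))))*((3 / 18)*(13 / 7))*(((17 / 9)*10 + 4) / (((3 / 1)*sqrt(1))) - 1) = -2327*sqrt(30) / 3402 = -3.75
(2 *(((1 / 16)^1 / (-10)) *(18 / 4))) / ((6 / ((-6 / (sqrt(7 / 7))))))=9 / 160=0.06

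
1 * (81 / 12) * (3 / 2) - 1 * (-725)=5881 / 8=735.12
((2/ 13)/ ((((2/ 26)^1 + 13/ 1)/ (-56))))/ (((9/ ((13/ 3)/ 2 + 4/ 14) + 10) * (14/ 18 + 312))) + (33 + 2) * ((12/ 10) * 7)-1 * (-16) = 13054837511/ 42112400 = 310.00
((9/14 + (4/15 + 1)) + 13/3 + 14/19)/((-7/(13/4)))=-120679/37240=-3.24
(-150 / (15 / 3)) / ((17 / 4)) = -120 / 17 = -7.06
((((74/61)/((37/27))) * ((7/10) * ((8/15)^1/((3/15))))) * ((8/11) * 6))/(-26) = -12096/43615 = -0.28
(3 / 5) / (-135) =-1 / 225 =-0.00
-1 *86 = -86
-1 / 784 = -0.00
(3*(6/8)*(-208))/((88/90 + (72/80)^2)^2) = -379080000/2588881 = -146.43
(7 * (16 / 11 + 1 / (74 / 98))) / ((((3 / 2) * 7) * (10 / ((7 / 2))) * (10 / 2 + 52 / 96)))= 4524 / 38665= 0.12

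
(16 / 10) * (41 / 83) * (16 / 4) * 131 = 171872 / 415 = 414.15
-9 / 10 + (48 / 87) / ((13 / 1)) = -3233 / 3770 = -0.86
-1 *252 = -252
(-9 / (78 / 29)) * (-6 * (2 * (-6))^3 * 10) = -4510080 / 13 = -346929.23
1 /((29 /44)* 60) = 11 /435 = 0.03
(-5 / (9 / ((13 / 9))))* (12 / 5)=-52 / 27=-1.93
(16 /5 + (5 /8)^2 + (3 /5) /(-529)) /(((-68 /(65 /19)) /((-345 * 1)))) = 118487655 /1901824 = 62.30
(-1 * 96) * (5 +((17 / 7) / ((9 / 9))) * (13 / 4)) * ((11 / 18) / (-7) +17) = -3077164 / 147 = -20933.09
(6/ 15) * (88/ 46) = 88/ 115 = 0.77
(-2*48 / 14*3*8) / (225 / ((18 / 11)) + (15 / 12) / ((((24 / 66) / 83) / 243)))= -18432 / 7780465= -0.00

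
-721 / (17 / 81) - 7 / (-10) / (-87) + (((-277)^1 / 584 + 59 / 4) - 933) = -18803901113 / 4318680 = -4354.09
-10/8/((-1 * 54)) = 0.02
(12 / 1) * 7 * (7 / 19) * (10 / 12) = 25.79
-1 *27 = -27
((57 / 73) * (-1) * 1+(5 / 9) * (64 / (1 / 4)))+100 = 158627 / 657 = 241.44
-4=-4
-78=-78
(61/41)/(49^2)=61/98441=0.00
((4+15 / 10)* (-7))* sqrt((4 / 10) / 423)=-77* sqrt(470) / 1410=-1.18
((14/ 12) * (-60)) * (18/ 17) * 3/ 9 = -420/ 17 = -24.71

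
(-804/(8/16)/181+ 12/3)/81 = -884/14661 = -0.06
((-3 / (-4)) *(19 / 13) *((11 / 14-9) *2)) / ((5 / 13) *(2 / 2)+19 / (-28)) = 6555 / 107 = 61.26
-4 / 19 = -0.21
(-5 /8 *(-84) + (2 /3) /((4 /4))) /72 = 0.74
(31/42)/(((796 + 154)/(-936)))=-2418/3325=-0.73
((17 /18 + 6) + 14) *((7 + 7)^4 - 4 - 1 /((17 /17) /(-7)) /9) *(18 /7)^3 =4692043980 /343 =13679428.51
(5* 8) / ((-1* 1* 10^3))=-1 / 25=-0.04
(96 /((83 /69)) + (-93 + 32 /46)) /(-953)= 0.01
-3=-3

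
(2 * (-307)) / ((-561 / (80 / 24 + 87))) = 166394 / 1683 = 98.87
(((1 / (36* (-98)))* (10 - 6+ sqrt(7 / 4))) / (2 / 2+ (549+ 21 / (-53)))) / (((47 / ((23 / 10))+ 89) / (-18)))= 1219* sqrt(7) / 28740535656+ 1219 / 3592566957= 0.00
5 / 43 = 0.12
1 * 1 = 1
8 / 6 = 4 / 3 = 1.33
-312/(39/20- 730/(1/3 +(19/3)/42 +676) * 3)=177292960/731519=242.36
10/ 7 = 1.43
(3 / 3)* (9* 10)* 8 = 720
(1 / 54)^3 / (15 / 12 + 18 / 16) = 1 / 373977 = 0.00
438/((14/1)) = 219/7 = 31.29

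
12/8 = 3/2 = 1.50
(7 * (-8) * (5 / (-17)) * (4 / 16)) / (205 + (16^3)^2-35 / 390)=0.00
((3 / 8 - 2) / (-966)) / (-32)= -13 / 247296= -0.00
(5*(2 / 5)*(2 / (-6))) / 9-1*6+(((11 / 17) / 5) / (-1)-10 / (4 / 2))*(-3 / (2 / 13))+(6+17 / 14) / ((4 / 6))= 6732577 / 64260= 104.77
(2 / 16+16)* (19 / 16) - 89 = -8941 / 128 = -69.85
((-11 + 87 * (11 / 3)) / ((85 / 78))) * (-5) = -24024 / 17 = -1413.18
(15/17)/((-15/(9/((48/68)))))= -3/4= -0.75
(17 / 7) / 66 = 17 / 462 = 0.04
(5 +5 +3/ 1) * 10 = 130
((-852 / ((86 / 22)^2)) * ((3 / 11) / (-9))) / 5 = 3124 / 9245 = 0.34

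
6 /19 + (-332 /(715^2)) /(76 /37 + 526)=29964825452 /94888983475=0.32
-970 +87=-883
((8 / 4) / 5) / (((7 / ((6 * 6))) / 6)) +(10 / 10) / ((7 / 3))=447 / 35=12.77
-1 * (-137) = 137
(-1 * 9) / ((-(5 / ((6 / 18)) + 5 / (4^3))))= 576 / 965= 0.60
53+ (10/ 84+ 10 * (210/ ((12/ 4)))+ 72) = 34655/ 42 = 825.12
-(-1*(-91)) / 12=-7.58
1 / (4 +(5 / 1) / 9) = 9 / 41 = 0.22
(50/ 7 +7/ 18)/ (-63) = -949/ 7938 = -0.12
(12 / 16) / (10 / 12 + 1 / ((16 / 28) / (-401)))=-9 / 8411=-0.00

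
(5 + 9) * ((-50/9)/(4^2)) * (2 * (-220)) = 19250/9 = 2138.89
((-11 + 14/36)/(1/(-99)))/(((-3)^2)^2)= 2101/162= 12.97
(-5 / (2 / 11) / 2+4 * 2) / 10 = -23 / 40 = -0.58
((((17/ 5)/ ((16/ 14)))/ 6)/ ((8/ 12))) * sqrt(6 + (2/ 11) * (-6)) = 357 * sqrt(66)/ 1760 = 1.65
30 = 30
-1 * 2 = -2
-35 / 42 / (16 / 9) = -15 / 32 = -0.47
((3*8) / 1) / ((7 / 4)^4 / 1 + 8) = 2048 / 1483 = 1.38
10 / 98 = 5 / 49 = 0.10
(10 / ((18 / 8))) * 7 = 280 / 9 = 31.11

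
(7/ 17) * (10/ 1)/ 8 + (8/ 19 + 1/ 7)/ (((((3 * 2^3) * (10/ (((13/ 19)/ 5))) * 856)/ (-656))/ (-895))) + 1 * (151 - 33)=4366239497/ 36772904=118.74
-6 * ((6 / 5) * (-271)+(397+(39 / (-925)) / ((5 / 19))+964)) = -28739004 / 4625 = -6213.84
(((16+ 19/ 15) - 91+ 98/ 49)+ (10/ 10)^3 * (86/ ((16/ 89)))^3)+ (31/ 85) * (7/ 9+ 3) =2522247041743/ 23040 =109472527.85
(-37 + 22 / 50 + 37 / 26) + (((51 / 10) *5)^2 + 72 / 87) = 23220963 / 37700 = 615.94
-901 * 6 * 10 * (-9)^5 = 3192188940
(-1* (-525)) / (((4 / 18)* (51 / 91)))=143325 / 34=4215.44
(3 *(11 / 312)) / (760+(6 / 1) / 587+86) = 6457 / 51647232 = 0.00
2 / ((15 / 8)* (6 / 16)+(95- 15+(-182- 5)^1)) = -0.02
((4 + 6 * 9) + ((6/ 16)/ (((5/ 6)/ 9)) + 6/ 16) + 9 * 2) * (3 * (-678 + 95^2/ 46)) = -116247.34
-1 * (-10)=10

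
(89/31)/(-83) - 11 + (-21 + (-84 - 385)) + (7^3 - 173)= -851752/2573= -331.03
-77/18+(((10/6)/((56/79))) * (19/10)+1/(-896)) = 217/1152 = 0.19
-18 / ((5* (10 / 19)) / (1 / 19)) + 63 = 1566 / 25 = 62.64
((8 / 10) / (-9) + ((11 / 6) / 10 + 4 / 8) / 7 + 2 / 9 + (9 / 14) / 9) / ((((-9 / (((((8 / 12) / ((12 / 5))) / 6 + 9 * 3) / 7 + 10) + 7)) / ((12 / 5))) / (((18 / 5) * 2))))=-12.11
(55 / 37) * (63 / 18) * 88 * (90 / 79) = 1524600 / 2923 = 521.59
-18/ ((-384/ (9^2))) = 243/ 64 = 3.80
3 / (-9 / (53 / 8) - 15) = -53 / 289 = -0.18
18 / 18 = 1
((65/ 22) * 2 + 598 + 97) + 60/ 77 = 54030/ 77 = 701.69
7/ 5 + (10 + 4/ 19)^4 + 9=7089119172/ 651605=10879.47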